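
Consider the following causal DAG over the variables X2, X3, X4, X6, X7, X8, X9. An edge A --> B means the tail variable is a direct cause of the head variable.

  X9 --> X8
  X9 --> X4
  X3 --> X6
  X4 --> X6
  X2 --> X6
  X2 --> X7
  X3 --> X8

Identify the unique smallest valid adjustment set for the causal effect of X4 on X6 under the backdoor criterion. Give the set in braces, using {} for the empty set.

Variables eligible for adjustment (non-descendants of X4, excluding X4 and X6): {X2, X3, X7, X8, X9}.
Backdoor paths from X4 to X6:
  P1: X4 <- X9 -> X8 <- X3 -> X6
Each backdoor path contains an unconditioned collider, so every path is already blocked with the empty conditioning set:
  P1: blocked at collider X8 (neither it nor any descendant is in the conditioning set).
The empty set is therefore the unique smallest valid set.

{}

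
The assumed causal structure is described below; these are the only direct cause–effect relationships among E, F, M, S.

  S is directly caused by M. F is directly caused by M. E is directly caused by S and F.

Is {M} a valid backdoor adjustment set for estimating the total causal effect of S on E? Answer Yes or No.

Backdoor paths from S to E (paths whose first edge points into S):
  P1: S <- M -> F -> E
Condition 1 (no descendant of S in the set): holds — descendants of S are {E}; none are in {M}.
Condition 2 (every backdoor path blocked by {M}):
  P1: blocked at fork node M ∈ conditioning set.
{M} satisfies the backdoor criterion.

Yes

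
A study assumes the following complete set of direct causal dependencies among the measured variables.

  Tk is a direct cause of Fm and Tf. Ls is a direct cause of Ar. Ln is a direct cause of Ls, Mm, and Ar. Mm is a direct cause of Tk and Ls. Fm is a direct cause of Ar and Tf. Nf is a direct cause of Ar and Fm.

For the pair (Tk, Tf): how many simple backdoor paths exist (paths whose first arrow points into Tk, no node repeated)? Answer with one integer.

A backdoor path from Tk to Tf is any simple undirected path whose first edge points into Tk (i.e. leaves Tk via a parent).
Parents of Tk: {Mm}.
Enumerating:
  P1: Tk <- Mm <- Ln -> Ls -> Ar <- Nf -> Fm -> Tf
  P2: Tk <- Mm <- Ln -> Ls -> Ar <- Fm -> Tf
  P3: Tk <- Mm <- Ln -> Ar <- Nf -> Fm -> Tf
  P4: Tk <- Mm <- Ln -> Ar <- Fm -> Tf
  P5: Tk <- Mm -> Ls <- Ln -> Ar <- Nf -> Fm -> Tf
  P6: Tk <- Mm -> Ls <- Ln -> Ar <- Fm -> Tf
  P7: Tk <- Mm -> Ls -> Ar <- Nf -> Fm -> Tf
  P8: Tk <- Mm -> Ls -> Ar <- Fm -> Tf
That exhausts the simple backdoor paths. Count: 8.

8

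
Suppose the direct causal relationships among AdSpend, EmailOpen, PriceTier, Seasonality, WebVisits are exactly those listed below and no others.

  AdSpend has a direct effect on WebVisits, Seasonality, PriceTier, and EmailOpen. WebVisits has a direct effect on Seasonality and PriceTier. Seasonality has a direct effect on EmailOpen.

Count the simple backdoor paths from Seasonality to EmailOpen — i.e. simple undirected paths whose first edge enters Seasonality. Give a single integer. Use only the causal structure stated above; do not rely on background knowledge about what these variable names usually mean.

3

A backdoor path from Seasonality to EmailOpen is any simple undirected path whose first edge points into Seasonality (i.e. leaves Seasonality via a parent).
Parents of Seasonality: {AdSpend, WebVisits}.
Enumerating:
  P1: Seasonality <- AdSpend -> EmailOpen
  P2: Seasonality <- WebVisits <- AdSpend -> EmailOpen
  P3: Seasonality <- WebVisits -> PriceTier <- AdSpend -> EmailOpen
That exhausts the simple backdoor paths. Count: 3.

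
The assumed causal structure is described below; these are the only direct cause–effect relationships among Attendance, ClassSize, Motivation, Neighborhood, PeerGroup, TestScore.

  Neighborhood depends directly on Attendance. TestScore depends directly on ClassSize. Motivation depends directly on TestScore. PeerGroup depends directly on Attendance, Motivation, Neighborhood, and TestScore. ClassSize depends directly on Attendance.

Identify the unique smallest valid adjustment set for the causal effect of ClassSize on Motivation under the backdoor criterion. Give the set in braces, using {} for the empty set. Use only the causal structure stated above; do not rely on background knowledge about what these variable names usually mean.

{}

Variables eligible for adjustment (non-descendants of ClassSize, excluding ClassSize and Motivation): {Attendance, Neighborhood}.
Backdoor paths from ClassSize to Motivation:
  P1: ClassSize <- Attendance -> Neighborhood -> PeerGroup <- TestScore -> Motivation
  P2: ClassSize <- Attendance -> Neighborhood -> PeerGroup <- Motivation
  P3: ClassSize <- Attendance -> PeerGroup <- TestScore -> Motivation
  P4: ClassSize <- Attendance -> PeerGroup <- Motivation
Each backdoor path contains an unconditioned collider, so every path is already blocked with the empty conditioning set:
  P1: blocked at collider PeerGroup (neither it nor any descendant is in the conditioning set).
  P2: blocked at collider PeerGroup (neither it nor any descendant is in the conditioning set).
  P3: blocked at collider PeerGroup (neither it nor any descendant is in the conditioning set).
  P4: blocked at collider PeerGroup (neither it nor any descendant is in the conditioning set).
The empty set is therefore the unique smallest valid set.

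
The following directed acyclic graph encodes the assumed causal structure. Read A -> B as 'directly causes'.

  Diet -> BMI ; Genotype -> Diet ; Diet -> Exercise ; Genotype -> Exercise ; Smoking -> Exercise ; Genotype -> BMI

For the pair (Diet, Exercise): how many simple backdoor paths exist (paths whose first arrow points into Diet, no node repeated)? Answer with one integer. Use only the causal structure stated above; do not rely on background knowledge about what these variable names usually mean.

1

A backdoor path from Diet to Exercise is any simple undirected path whose first edge points into Diet (i.e. leaves Diet via a parent).
Parents of Diet: {Genotype}.
Enumerating:
  P1: Diet <- Genotype -> Exercise
That exhausts the simple backdoor paths. Count: 1.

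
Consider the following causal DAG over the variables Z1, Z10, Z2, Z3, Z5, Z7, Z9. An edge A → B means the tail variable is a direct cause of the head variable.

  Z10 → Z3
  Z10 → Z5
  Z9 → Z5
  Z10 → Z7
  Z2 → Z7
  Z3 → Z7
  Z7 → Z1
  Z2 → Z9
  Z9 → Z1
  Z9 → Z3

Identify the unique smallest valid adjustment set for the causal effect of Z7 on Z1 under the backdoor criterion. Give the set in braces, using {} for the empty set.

Variables eligible for adjustment (non-descendants of Z7, excluding Z7 and Z1): {Z10, Z2, Z3, Z5, Z9}.
Backdoor paths from Z7 to Z1:
  P1: Z7 <- Z2 -> Z9 -> Z1
  P2: Z7 <- Z10 -> Z3 <- Z9 -> Z1
  P3: Z7 <- Z10 -> Z5 <- Z9 -> Z1
  P4: Z7 <- Z3 <- Z10 -> Z5 <- Z9 -> Z1
  P5: Z7 <- Z3 <- Z9 -> Z1
The empty set is not sufficient: P1 (Z7 <- Z2 -> Z9 -> Z1) has no collider blocking it and no conditioned non-collider, so it is open.
Try {Z9}:
  P1: blocked at chain node Z9 ∈ conditioning set.
  P2: blocked at collider Z3 (neither it nor any descendant is in the conditioning set).
  P3: blocked at collider Z5 (neither it nor any descendant is in the conditioning set).
  P4: blocked at collider Z5 (neither it nor any descendant is in the conditioning set).
  P5: blocked at fork node Z9 ∈ conditioning set.
{Z9} contains no descendant of Z7 and blocks every backdoor path.
No other singleton works — e.g. {Z2} leaves P5 open — so {Z9} is the unique smallest valid adjustment set.

{Z9}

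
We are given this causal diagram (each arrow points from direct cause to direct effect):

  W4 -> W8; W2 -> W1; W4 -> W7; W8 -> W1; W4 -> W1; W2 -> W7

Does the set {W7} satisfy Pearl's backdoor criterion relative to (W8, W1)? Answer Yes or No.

Backdoor paths from W8 to W1 (paths whose first edge points into W8):
  P1: W8 <- W4 -> W1
  P2: W8 <- W4 -> W7 <- W2 -> W1
Condition 1 (no descendant of W8 in the set): holds — descendants of W8 are {W1}; none are in {W7}.
Condition 2 (every backdoor path blocked by {W7}):
  P1: open — no interior node is in the conditioning set.
  P2: open — collider(s) W7 are conditioned on (or have a conditioned descendant) and no non-collider on the path is in the set.
{W7} does not satisfy the backdoor criterion.

No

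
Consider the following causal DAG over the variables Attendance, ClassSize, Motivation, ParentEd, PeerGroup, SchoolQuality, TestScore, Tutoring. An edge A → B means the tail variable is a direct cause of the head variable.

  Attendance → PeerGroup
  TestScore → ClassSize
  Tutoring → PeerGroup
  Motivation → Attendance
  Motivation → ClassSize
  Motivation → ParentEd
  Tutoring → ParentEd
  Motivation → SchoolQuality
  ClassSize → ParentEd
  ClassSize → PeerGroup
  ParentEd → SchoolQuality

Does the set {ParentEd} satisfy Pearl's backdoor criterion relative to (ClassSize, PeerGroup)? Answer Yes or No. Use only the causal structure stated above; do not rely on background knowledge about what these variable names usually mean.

No

Backdoor paths from ClassSize to PeerGroup (paths whose first edge points into ClassSize):
  P1: ClassSize <- Motivation -> Attendance -> PeerGroup
  P2: ClassSize <- Motivation -> ParentEd <- Tutoring -> PeerGroup
  P3: ClassSize <- Motivation -> SchoolQuality <- ParentEd <- Tutoring -> PeerGroup
Condition 1 (no descendant of ClassSize in the set): FAILS — ParentEd is a descendant of ClassSize.
Condition 2 (every backdoor path blocked by {ParentEd}):
  P1: open — no interior node is in the conditioning set.
  P2: open — collider(s) ParentEd are conditioned on (or have a conditioned descendant) and no non-collider on the path is in the set.
  P3: blocked at collider SchoolQuality (neither it nor any descendant is in the conditioning set).
{ParentEd} does not satisfy the backdoor criterion.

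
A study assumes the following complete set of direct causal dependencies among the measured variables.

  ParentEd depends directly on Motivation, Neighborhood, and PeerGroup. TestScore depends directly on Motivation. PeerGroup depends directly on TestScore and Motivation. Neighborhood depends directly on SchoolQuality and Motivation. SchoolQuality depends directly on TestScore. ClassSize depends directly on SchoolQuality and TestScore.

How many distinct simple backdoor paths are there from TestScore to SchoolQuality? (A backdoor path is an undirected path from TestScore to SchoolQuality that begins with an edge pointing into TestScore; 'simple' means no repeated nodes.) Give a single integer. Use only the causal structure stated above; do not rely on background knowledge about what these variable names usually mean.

3

A backdoor path from TestScore to SchoolQuality is any simple undirected path whose first edge points into TestScore (i.e. leaves TestScore via a parent).
Parents of TestScore: {Motivation}.
Enumerating:
  P1: TestScore <- Motivation -> Neighborhood <- SchoolQuality
  P2: TestScore <- Motivation -> PeerGroup -> ParentEd <- Neighborhood <- SchoolQuality
  P3: TestScore <- Motivation -> ParentEd <- Neighborhood <- SchoolQuality
That exhausts the simple backdoor paths. Count: 3.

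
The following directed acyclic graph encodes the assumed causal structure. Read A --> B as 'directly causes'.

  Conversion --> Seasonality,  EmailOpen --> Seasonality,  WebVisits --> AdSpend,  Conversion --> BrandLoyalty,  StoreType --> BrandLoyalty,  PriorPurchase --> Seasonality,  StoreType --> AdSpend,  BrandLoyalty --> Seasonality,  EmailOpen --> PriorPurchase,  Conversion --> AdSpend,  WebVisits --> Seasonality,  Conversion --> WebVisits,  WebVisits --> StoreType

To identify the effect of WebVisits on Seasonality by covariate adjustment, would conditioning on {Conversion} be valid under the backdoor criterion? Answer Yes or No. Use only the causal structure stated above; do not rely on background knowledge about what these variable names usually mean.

Yes

Backdoor paths from WebVisits to Seasonality (paths whose first edge points into WebVisits):
  P1: WebVisits <- Conversion -> BrandLoyalty -> Seasonality
  P2: WebVisits <- Conversion -> AdSpend <- StoreType -> BrandLoyalty -> Seasonality
  P3: WebVisits <- Conversion -> Seasonality
Condition 1 (no descendant of WebVisits in the set): holds — descendants of WebVisits are {AdSpend, BrandLoyalty, Seasonality, StoreType}; none are in {Conversion}.
Condition 2 (every backdoor path blocked by {Conversion}):
  P1: blocked at fork node Conversion ∈ conditioning set.
  P2: blocked at fork node Conversion ∈ conditioning set.
  P3: blocked at fork node Conversion ∈ conditioning set.
{Conversion} satisfies the backdoor criterion.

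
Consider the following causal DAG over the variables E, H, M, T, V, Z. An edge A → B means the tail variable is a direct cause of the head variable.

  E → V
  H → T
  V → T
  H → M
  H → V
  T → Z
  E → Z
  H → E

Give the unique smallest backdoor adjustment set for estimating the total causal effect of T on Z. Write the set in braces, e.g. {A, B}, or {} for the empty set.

Variables eligible for adjustment (non-descendants of T, excluding T and Z): {E, H, M, V}.
Backdoor paths from T to Z:
  P1: T <- H -> E -> Z
  P2: T <- H -> V <- E -> Z
  P3: T <- V <- H -> E -> Z
  P4: T <- V <- E -> Z
The empty set is not sufficient: P1 (T <- H -> E -> Z) has no collider blocking it and no conditioned non-collider, so it is open.
Try {E}:
  P1: blocked at chain node E ∈ conditioning set.
  P2: blocked at collider V (neither it nor any descendant is in the conditioning set).
  P3: blocked at chain node E ∈ conditioning set.
  P4: blocked at fork node E ∈ conditioning set.
{E} contains no descendant of T and blocks every backdoor path.
No other singleton works — e.g. {H} leaves P4 open — so {E} is the unique smallest valid adjustment set.

{E}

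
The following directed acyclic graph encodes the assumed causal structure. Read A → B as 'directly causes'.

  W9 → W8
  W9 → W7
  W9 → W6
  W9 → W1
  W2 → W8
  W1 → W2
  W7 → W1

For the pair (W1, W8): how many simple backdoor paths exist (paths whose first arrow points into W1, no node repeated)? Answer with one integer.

2

A backdoor path from W1 to W8 is any simple undirected path whose first edge points into W1 (i.e. leaves W1 via a parent).
Parents of W1: {W7, W9}.
Enumerating:
  P1: W1 <- W9 -> W8
  P2: W1 <- W7 <- W9 -> W8
That exhausts the simple backdoor paths. Count: 2.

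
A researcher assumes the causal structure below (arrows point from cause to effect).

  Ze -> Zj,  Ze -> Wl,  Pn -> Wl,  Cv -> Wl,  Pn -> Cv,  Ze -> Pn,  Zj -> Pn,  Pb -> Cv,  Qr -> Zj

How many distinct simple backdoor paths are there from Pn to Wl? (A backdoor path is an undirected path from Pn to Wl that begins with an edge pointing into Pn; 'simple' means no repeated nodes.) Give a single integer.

2

A backdoor path from Pn to Wl is any simple undirected path whose first edge points into Pn (i.e. leaves Pn via a parent).
Parents of Pn: {Ze, Zj}.
Enumerating:
  P1: Pn <- Ze -> Wl
  P2: Pn <- Zj <- Ze -> Wl
That exhausts the simple backdoor paths. Count: 2.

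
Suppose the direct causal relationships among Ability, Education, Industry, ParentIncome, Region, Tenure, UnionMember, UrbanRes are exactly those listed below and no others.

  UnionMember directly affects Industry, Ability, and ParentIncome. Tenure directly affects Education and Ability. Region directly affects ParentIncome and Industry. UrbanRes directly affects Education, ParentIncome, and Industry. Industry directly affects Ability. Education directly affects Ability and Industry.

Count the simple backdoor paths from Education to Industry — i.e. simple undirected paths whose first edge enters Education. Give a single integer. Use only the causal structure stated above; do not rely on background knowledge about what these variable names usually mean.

8

A backdoor path from Education to Industry is any simple undirected path whose first edge points into Education (i.e. leaves Education via a parent).
Parents of Education: {Tenure, UrbanRes}.
Enumerating:
  P1: Education <- Tenure -> Ability <- UnionMember -> ParentIncome <- Region -> Industry
  P2: Education <- Tenure -> Ability <- UnionMember -> ParentIncome <- UrbanRes -> Industry
  P3: Education <- Tenure -> Ability <- UnionMember -> Industry
  P4: Education <- Tenure -> Ability <- Industry
  P5: Education <- UrbanRes -> ParentIncome <- Region -> Industry
  P6: Education <- UrbanRes -> ParentIncome <- UnionMember -> Industry
  P7: Education <- UrbanRes -> ParentIncome <- UnionMember -> Ability <- Industry
  P8: Education <- UrbanRes -> Industry
That exhausts the simple backdoor paths. Count: 8.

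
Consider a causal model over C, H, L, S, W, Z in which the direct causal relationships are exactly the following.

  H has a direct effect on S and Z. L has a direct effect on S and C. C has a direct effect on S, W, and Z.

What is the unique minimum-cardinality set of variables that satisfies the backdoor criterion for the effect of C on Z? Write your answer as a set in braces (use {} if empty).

Variables eligible for adjustment (non-descendants of C, excluding C and Z): {H, L}.
Backdoor paths from C to Z:
  P1: C <- L -> S <- H -> Z
Each backdoor path contains an unconditioned collider, so every path is already blocked with the empty conditioning set:
  P1: blocked at collider S (neither it nor any descendant is in the conditioning set).
The empty set is therefore the unique smallest valid set.

{}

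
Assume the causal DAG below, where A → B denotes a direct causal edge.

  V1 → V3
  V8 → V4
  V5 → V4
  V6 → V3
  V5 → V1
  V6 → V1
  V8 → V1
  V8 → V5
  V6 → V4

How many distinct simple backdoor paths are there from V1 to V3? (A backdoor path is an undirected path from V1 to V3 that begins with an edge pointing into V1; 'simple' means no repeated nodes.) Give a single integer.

5

A backdoor path from V1 to V3 is any simple undirected path whose first edge points into V1 (i.e. leaves V1 via a parent).
Parents of V1: {V5, V6, V8}.
Enumerating:
  P1: V1 <- V8 -> V5 -> V4 <- V6 -> V3
  P2: V1 <- V8 -> V4 <- V6 -> V3
  P3: V1 <- V5 <- V8 -> V4 <- V6 -> V3
  P4: V1 <- V5 -> V4 <- V6 -> V3
  P5: V1 <- V6 -> V3
That exhausts the simple backdoor paths. Count: 5.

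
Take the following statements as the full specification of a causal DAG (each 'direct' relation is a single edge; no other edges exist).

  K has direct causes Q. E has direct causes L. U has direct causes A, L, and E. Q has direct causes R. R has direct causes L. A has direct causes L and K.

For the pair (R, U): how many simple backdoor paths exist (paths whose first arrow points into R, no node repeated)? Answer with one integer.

3

A backdoor path from R to U is any simple undirected path whose first edge points into R (i.e. leaves R via a parent).
Parents of R: {L}.
Enumerating:
  P1: R <- L -> E -> U
  P2: R <- L -> A -> U
  P3: R <- L -> U
That exhausts the simple backdoor paths. Count: 3.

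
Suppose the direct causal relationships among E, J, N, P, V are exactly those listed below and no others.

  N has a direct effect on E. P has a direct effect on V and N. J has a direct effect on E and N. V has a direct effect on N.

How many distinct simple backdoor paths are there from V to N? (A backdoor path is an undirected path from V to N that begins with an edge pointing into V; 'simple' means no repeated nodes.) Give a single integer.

1

A backdoor path from V to N is any simple undirected path whose first edge points into V (i.e. leaves V via a parent).
Parents of V: {P}.
Enumerating:
  P1: V <- P -> N
That exhausts the simple backdoor paths. Count: 1.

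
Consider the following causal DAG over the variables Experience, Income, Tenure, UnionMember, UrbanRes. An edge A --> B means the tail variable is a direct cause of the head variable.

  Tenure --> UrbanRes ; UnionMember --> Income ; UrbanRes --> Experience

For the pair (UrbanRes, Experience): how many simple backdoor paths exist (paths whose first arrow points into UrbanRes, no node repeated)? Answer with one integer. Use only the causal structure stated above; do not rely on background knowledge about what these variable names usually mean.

0

A backdoor path from UrbanRes to Experience is any simple undirected path whose first edge points into UrbanRes (i.e. leaves UrbanRes via a parent).
Parents of UrbanRes: {Tenure}.
No simple path from any parent of UrbanRes reaches Experience without revisiting UrbanRes, so there are no backdoor paths.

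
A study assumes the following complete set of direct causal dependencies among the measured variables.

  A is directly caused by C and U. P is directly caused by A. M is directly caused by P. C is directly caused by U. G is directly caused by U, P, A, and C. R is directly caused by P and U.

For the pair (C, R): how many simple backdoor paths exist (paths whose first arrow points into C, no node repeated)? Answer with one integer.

5

A backdoor path from C to R is any simple undirected path whose first edge points into C (i.e. leaves C via a parent).
Parents of C: {U}.
Enumerating:
  P1: C <- U -> A -> P -> R
  P2: C <- U -> A -> G <- P -> R
  P3: C <- U -> G <- A -> P -> R
  P4: C <- U -> G <- P -> R
  P5: C <- U -> R
That exhausts the simple backdoor paths. Count: 5.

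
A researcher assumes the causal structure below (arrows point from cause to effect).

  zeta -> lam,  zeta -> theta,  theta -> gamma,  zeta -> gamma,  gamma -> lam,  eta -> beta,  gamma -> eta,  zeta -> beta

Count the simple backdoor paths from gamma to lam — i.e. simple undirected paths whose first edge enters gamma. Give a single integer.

A backdoor path from gamma to lam is any simple undirected path whose first edge points into gamma (i.e. leaves gamma via a parent).
Parents of gamma: {theta, zeta}.
Enumerating:
  P1: gamma <- zeta -> lam
  P2: gamma <- theta <- zeta -> lam
That exhausts the simple backdoor paths. Count: 2.

2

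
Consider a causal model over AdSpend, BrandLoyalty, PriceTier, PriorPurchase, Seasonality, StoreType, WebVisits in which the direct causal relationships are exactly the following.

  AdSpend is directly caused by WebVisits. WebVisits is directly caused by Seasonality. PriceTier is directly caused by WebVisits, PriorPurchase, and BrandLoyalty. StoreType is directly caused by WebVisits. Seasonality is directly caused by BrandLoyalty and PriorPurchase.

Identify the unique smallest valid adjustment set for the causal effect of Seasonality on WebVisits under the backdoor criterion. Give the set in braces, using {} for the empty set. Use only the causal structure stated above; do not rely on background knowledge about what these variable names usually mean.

Variables eligible for adjustment (non-descendants of Seasonality, excluding Seasonality and WebVisits): {BrandLoyalty, PriorPurchase}.
Backdoor paths from Seasonality to WebVisits:
  P1: Seasonality <- PriorPurchase -> PriceTier <- WebVisits
  P2: Seasonality <- BrandLoyalty -> PriceTier <- WebVisits
Each backdoor path contains an unconditioned collider, so every path is already blocked with the empty conditioning set:
  P1: blocked at collider PriceTier (neither it nor any descendant is in the conditioning set).
  P2: blocked at collider PriceTier (neither it nor any descendant is in the conditioning set).
The empty set is therefore the unique smallest valid set.

{}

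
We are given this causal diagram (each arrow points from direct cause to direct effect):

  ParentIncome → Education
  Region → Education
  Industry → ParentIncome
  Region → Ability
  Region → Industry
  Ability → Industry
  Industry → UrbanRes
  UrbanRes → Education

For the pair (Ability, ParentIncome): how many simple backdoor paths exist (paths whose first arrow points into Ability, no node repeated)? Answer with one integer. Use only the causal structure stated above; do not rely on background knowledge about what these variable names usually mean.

4

A backdoor path from Ability to ParentIncome is any simple undirected path whose first edge points into Ability (i.e. leaves Ability via a parent).
Parents of Ability: {Region}.
Enumerating:
  P1: Ability <- Region -> Industry -> ParentIncome
  P2: Ability <- Region -> Industry -> UrbanRes -> Education <- ParentIncome
  P3: Ability <- Region -> Education <- ParentIncome
  P4: Ability <- Region -> Education <- UrbanRes <- Industry -> ParentIncome
That exhausts the simple backdoor paths. Count: 4.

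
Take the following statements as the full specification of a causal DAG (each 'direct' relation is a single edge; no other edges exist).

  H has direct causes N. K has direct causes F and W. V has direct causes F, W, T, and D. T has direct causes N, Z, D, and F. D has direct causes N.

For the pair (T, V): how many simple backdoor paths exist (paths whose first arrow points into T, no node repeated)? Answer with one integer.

4

A backdoor path from T to V is any simple undirected path whose first edge points into T (i.e. leaves T via a parent).
Parents of T: {D, F, N, Z}.
Enumerating:
  P1: T <- N -> D -> V
  P2: T <- F -> V
  P3: T <- F -> K <- W -> V
  P4: T <- D -> V
That exhausts the simple backdoor paths. Count: 4.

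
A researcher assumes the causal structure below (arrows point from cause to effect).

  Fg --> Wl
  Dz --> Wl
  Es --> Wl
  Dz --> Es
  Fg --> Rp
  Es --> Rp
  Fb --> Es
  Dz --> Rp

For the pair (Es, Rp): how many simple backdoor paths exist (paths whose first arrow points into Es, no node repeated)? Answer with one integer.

2

A backdoor path from Es to Rp is any simple undirected path whose first edge points into Es (i.e. leaves Es via a parent).
Parents of Es: {Dz, Fb}.
Enumerating:
  P1: Es <- Dz -> Rp
  P2: Es <- Dz -> Wl <- Fg -> Rp
That exhausts the simple backdoor paths. Count: 2.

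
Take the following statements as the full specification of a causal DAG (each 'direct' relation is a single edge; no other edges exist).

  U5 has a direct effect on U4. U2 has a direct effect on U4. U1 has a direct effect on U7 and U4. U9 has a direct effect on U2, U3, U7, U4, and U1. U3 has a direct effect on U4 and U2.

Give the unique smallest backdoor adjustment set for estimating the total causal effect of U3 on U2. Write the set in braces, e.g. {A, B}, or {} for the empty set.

Variables eligible for adjustment (non-descendants of U3, excluding U3 and U2): {U1, U5, U7, U9}.
Backdoor paths from U3 to U2:
  P1: U3 <- U9 -> U2
  P2: U3 <- U9 -> U1 -> U4 <- U2
  P3: U3 <- U9 -> U4 <- U2
  P4: U3 <- U9 -> U7 <- U1 -> U4 <- U2
The empty set is not sufficient: P1 (U3 <- U9 -> U2) has no collider blocking it and no conditioned non-collider, so it is open.
Try {U9}:
  P1: blocked at fork node U9 ∈ conditioning set.
  P2: blocked at fork node U9 ∈ conditioning set.
  P3: blocked at fork node U9 ∈ conditioning set.
  P4: blocked at fork node U9 ∈ conditioning set.
{U9} contains no descendant of U3 and blocks every backdoor path.
No other singleton works — e.g. {U1} leaves P1 open — so {U9} is the unique smallest valid adjustment set.

{U9}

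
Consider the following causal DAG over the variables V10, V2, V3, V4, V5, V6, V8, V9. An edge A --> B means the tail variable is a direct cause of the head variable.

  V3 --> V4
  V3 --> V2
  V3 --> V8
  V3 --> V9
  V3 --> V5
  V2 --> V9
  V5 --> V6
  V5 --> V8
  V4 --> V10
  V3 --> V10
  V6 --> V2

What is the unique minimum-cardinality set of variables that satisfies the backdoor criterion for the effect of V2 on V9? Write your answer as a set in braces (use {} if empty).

Variables eligible for adjustment (non-descendants of V2, excluding V2 and V9): {V10, V3, V4, V5, V6, V8}.
Backdoor paths from V2 to V9:
  P1: V2 <- V3 -> V9
  P2: V2 <- V6 <- V5 <- V3 -> V9
  P3: V2 <- V6 <- V5 -> V8 <- V3 -> V9
The empty set is not sufficient: P1 (V2 <- V3 -> V9) has no collider blocking it and no conditioned non-collider, so it is open.
Try {V3}:
  P1: blocked at fork node V3 ∈ conditioning set.
  P2: blocked at fork node V3 ∈ conditioning set.
  P3: blocked at collider V8 (neither it nor any descendant is in the conditioning set).
{V3} contains no descendant of V2 and blocks every backdoor path.
No other singleton works — e.g. {V5} leaves P1 open — so {V3} is the unique smallest valid adjustment set.

{V3}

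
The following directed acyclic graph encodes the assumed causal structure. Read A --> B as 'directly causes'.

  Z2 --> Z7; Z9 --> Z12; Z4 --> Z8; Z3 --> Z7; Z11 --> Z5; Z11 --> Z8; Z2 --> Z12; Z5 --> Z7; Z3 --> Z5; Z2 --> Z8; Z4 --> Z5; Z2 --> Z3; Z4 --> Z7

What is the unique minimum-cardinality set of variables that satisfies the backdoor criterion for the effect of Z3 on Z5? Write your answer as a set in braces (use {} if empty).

Variables eligible for adjustment (non-descendants of Z3, excluding Z3 and Z5): {Z11, Z12, Z2, Z4, Z8, Z9}.
Backdoor paths from Z3 to Z5:
  P1: Z3 <- Z2 -> Z7 <- Z4 -> Z5
  P2: Z3 <- Z2 -> Z7 <- Z4 -> Z8 <- Z11 -> Z5
  P3: Z3 <- Z2 -> Z7 <- Z5
  P4: Z3 <- Z2 -> Z8 <- Z4 -> Z5
  P5: Z3 <- Z2 -> Z8 <- Z4 -> Z7 <- Z5
  P6: Z3 <- Z2 -> Z8 <- Z11 -> Z5
Each backdoor path contains an unconditioned collider, so every path is already blocked with the empty conditioning set:
  P1: blocked at collider Z7 (neither it nor any descendant is in the conditioning set).
  P2: blocked at collider Z7 (neither it nor any descendant is in the conditioning set).
  P3: blocked at collider Z7 (neither it nor any descendant is in the conditioning set).
  P4: blocked at collider Z8 (neither it nor any descendant is in the conditioning set).
  P5: blocked at collider Z8 (neither it nor any descendant is in the conditioning set).
  P6: blocked at collider Z8 (neither it nor any descendant is in the conditioning set).
The empty set is therefore the unique smallest valid set.

{}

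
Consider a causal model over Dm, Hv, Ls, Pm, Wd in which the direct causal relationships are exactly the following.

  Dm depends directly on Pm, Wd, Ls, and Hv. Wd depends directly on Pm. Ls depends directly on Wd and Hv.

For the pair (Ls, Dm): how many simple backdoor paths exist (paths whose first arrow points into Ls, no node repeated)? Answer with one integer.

A backdoor path from Ls to Dm is any simple undirected path whose first edge points into Ls (i.e. leaves Ls via a parent).
Parents of Ls: {Hv, Wd}.
Enumerating:
  P1: Ls <- Wd <- Pm -> Dm
  P2: Ls <- Wd -> Dm
  P3: Ls <- Hv -> Dm
That exhausts the simple backdoor paths. Count: 3.

3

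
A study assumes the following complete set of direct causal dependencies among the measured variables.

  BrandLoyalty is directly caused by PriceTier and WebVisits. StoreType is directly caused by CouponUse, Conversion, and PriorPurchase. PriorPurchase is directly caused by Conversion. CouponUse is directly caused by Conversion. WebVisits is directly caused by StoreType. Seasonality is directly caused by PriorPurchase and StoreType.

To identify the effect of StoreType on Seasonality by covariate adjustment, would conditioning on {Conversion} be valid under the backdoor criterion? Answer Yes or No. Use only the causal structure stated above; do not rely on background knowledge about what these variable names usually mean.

Backdoor paths from StoreType to Seasonality (paths whose first edge points into StoreType):
  P1: StoreType <- Conversion -> PriorPurchase -> Seasonality
  P2: StoreType <- CouponUse <- Conversion -> PriorPurchase -> Seasonality
  P3: StoreType <- PriorPurchase -> Seasonality
Condition 1 (no descendant of StoreType in the set): holds — descendants of StoreType are {BrandLoyalty, Seasonality, WebVisits}; none are in {Conversion}.
Condition 2 (every backdoor path blocked by {Conversion}):
  P1: blocked at fork node Conversion ∈ conditioning set.
  P2: blocked at fork node Conversion ∈ conditioning set.
  P3: open — no interior node is in the conditioning set.
{Conversion} does not satisfy the backdoor criterion.

No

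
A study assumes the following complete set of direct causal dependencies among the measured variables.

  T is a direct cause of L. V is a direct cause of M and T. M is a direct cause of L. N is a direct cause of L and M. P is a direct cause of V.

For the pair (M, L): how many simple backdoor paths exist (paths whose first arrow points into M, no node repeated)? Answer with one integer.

A backdoor path from M to L is any simple undirected path whose first edge points into M (i.e. leaves M via a parent).
Parents of M: {N, V}.
Enumerating:
  P1: M <- V -> T -> L
  P2: M <- N -> L
That exhausts the simple backdoor paths. Count: 2.

2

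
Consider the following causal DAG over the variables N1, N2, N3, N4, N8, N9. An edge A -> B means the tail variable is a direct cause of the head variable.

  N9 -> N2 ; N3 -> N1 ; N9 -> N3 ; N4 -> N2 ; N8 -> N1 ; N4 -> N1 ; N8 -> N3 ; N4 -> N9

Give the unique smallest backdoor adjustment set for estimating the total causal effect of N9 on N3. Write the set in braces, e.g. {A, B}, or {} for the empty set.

Variables eligible for adjustment (non-descendants of N9, excluding N9 and N3): {N4, N8}.
Backdoor paths from N9 to N3:
  P1: N9 <- N4 -> N1 <- N8 -> N3
  P2: N9 <- N4 -> N1 <- N3
Each backdoor path contains an unconditioned collider, so every path is already blocked with the empty conditioning set:
  P1: blocked at collider N1 (neither it nor any descendant is in the conditioning set).
  P2: blocked at collider N1 (neither it nor any descendant is in the conditioning set).
The empty set is therefore the unique smallest valid set.

{}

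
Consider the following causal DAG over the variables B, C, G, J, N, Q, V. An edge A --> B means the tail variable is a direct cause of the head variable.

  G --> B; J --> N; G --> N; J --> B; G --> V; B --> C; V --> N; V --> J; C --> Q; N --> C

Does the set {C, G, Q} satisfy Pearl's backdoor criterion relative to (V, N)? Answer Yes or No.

Backdoor paths from V to N (paths whose first edge points into V):
  P1: V <- G -> N
  P2: V <- G -> B <- J -> N
  P3: V <- G -> B -> C <- N
Condition 1 (no descendant of V in the set): FAILS — C and Q are descendants of V.
Condition 2 (every backdoor path blocked by {C, G, Q}):
  P1: blocked at fork node G ∈ conditioning set.
  P2: blocked at fork node G ∈ conditioning set.
  P3: blocked at fork node G ∈ conditioning set.
{C, G, Q} does not satisfy the backdoor criterion.

No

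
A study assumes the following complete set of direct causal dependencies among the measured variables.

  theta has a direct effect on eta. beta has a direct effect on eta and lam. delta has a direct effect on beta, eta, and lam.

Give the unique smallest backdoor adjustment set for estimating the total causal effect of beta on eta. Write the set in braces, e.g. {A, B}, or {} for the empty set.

Variables eligible for adjustment (non-descendants of beta, excluding beta and eta): {delta, theta}.
Backdoor paths from beta to eta:
  P1: beta <- delta -> eta
The empty set is not sufficient: P1 (beta <- delta -> eta) has no collider blocking it and no conditioned non-collider, so it is open.
Try {delta}:
  P1: blocked at fork node delta ∈ conditioning set.
{delta} contains no descendant of beta and blocks every backdoor path.
No other singleton works — e.g. {theta} leaves P1 open — so {delta} is the unique smallest valid adjustment set.

{delta}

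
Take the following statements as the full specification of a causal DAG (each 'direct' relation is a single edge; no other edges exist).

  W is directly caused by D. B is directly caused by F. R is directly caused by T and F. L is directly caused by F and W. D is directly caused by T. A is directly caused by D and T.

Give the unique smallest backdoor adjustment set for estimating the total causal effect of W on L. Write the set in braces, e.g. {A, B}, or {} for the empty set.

Variables eligible for adjustment (non-descendants of W, excluding W and L): {A, B, D, F, R, T}.
Backdoor paths from W to L:
  P1: W <- D <- T -> R <- F -> L
  P2: W <- D -> A <- T -> R <- F -> L
Each backdoor path contains an unconditioned collider, so every path is already blocked with the empty conditioning set:
  P1: blocked at collider R (neither it nor any descendant is in the conditioning set).
  P2: blocked at collider A (neither it nor any descendant is in the conditioning set).
The empty set is therefore the unique smallest valid set.

{}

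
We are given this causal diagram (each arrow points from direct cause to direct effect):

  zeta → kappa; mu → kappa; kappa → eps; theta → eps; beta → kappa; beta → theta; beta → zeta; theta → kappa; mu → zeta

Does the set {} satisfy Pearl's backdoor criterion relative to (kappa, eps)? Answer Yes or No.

Backdoor paths from kappa to eps (paths whose first edge points into kappa):
  P1: kappa <- beta -> theta -> eps
  P2: kappa <- mu -> zeta <- beta -> theta -> eps
  P3: kappa <- zeta <- beta -> theta -> eps
  P4: kappa <- theta -> eps
Condition 1 (no descendant of kappa in the set): holds — descendants of kappa are {eps}; none are in {}.
Condition 2 (every backdoor path blocked by {}):
  P1: open — no interior node is in the conditioning set.
  P2: blocked at collider zeta (neither it nor any descendant is in the conditioning set).
  P3: open — no interior node is in the conditioning set.
  P4: open — no interior node is in the conditioning set.
{} does not satisfy the backdoor criterion.

No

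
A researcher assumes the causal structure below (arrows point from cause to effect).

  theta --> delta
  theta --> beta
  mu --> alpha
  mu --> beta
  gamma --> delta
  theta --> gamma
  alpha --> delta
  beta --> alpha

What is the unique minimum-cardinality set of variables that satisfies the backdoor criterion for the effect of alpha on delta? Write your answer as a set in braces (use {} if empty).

Variables eligible for adjustment (non-descendants of alpha, excluding alpha and delta): {beta, gamma, mu, theta}.
Backdoor paths from alpha to delta:
  P1: alpha <- mu -> beta <- theta -> gamma -> delta
  P2: alpha <- mu -> beta <- theta -> delta
  P3: alpha <- beta <- theta -> gamma -> delta
  P4: alpha <- beta <- theta -> delta
The empty set is not sufficient: P3 (alpha <- beta <- theta -> gamma -> delta) has no collider blocking it and no conditioned non-collider, so it is open.
Try {theta}:
  P1: blocked at collider beta (neither it nor any descendant is in the conditioning set).
  P2: blocked at collider beta (neither it nor any descendant is in the conditioning set).
  P3: blocked at fork node theta ∈ conditioning set.
  P4: blocked at fork node theta ∈ conditioning set.
{theta} contains no descendant of alpha and blocks every backdoor path.
No other singleton works — e.g. {mu} leaves P3 open — so {theta} is the unique smallest valid adjustment set.

{theta}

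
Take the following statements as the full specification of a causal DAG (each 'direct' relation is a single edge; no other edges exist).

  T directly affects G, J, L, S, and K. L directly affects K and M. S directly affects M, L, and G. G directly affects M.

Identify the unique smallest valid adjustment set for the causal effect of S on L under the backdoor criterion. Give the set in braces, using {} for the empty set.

Variables eligible for adjustment (non-descendants of S, excluding S and L): {J, T}.
Backdoor paths from S to L:
  P1: S <- T -> L
  P2: S <- T -> G -> M <- L
  P3: S <- T -> K <- L
The empty set is not sufficient: P1 (S <- T -> L) has no collider blocking it and no conditioned non-collider, so it is open.
Try {T}:
  P1: blocked at fork node T ∈ conditioning set.
  P2: blocked at fork node T ∈ conditioning set.
  P3: blocked at fork node T ∈ conditioning set.
{T} contains no descendant of S and blocks every backdoor path.
No other singleton works — e.g. {J} leaves P1 open — so {T} is the unique smallest valid adjustment set.

{T}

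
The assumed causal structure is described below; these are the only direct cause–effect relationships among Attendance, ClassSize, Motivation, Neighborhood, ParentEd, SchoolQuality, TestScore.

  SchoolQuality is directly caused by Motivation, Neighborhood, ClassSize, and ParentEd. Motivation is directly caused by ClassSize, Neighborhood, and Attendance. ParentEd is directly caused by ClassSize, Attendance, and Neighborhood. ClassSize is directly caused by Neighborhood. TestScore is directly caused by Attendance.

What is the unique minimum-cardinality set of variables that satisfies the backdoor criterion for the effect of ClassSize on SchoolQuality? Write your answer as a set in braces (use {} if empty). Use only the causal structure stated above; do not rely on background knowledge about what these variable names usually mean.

{Neighborhood}

Variables eligible for adjustment (non-descendants of ClassSize, excluding ClassSize and SchoolQuality): {Attendance, Neighborhood, TestScore}.
Backdoor paths from ClassSize to SchoolQuality:
  P1: ClassSize <- Neighborhood -> Motivation <- Attendance -> ParentEd -> SchoolQuality
  P2: ClassSize <- Neighborhood -> Motivation -> SchoolQuality
  P3: ClassSize <- Neighborhood -> ParentEd <- Attendance -> Motivation -> SchoolQuality
  P4: ClassSize <- Neighborhood -> ParentEd -> SchoolQuality
  P5: ClassSize <- Neighborhood -> SchoolQuality
The empty set is not sufficient: P2 (ClassSize <- Neighborhood -> Motivation -> SchoolQuality) has no collider blocking it and no conditioned non-collider, so it is open.
Try {Neighborhood}:
  P1: blocked at fork node Neighborhood ∈ conditioning set.
  P2: blocked at fork node Neighborhood ∈ conditioning set.
  P3: blocked at fork node Neighborhood ∈ conditioning set.
  P4: blocked at fork node Neighborhood ∈ conditioning set.
  P5: blocked at fork node Neighborhood ∈ conditioning set.
{Neighborhood} contains no descendant of ClassSize and blocks every backdoor path.
No other singleton works — e.g. {Attendance} leaves P2 open — so {Neighborhood} is the unique smallest valid adjustment set.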